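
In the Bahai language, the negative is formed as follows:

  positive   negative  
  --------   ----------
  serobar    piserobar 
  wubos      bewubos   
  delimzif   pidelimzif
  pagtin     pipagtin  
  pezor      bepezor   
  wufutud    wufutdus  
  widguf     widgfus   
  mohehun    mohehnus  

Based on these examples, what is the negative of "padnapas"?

pipadnapas

widguf and delimzif both end in -f yet inflect differently (widgfus, pidelimzif), so the final letter is not what conditions the rule; the last vowel is.
"padnapas" has last vowel 'a'. The one such stem in the data (serobar → piserobar) adds the prefix pi-, so the same rule applies.
The other patterns: stems whose last vowel is 'u' delete the last vowel and add -us; stems whose last vowel is 'o' add the prefix be-.
So padnapas → pipadnapas.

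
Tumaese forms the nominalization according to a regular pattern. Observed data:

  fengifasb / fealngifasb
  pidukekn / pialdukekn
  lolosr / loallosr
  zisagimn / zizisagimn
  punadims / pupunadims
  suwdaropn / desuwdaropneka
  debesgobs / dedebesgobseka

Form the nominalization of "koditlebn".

dekoditlebneka

pidukekn and zisagimn both end in -n yet inflect differently (pialdukekn, zizisagimn), so the final letter is not what conditions the rule; the second-to-last letter is.
"koditlebn" has second-to-last letter 'b'. The one such stem in the data (debesgobs → dedebesgobseka) adds de- … -eka around the stem, so the same rule applies.
The other patterns: stems whose second-to-last letter is 'k' or 's' insert -al- after the first vowel; stems whose second-to-last letter is 'm' repeat the first consonant+vowel as a prefix.
So koditlebn → dekoditlebneka.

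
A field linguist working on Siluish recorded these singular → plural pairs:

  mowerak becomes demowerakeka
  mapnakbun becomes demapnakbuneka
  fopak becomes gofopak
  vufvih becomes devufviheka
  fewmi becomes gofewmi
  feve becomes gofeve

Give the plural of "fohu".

"fohu" begins with f-. The stems beginning with f- (fewmi → gofewmi, fopak → gofopak, feve → gofeve) add the prefix go-.
The other pattern: stems beginning with m- or v- add de- … -eka around the stem.
So fohu → gofohu.

gofohu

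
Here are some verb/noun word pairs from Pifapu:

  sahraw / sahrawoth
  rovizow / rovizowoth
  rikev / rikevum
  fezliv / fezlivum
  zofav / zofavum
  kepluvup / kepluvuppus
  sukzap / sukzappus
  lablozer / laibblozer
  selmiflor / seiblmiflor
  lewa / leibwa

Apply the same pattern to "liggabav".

sahraw and zofav both have last vowel 'a' yet inflect differently (sahrawoth, zofavum), so the last vowel is not what conditions the rule; the final letter is.
"liggabav" ends in -v. The stems ending in -v (rikev → rikevum, fezliv → fezlivum, zofav → zofavum) add -um.
The other patterns: stems ending in -w add -oth; stems ending in -p double the final consonant and add -us; stems ending in -a or -r insert -ib- after the first vowel.
So liggabav → liggabavum.

liggabavum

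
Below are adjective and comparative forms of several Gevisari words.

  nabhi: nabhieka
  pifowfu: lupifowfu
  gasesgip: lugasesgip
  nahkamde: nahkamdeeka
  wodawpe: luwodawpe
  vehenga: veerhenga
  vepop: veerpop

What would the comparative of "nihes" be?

niheseka

nahkamde and wodawpe both end in -e yet inflect differently (nahkamdeeka, luwodawpe), so the final letter is not what conditions the rule; the first letter is.
"nihes" begins with n-. The stems beginning with n- (nahkamde → nahkamdeeka, nabhi → nabhieka) add -eka.
So nihes → niheseka.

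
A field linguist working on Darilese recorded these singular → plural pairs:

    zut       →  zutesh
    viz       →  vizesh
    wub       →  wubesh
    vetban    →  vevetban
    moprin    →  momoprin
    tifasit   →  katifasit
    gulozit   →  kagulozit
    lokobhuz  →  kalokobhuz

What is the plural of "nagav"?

nanagav

zut and tifasit both end in -t yet inflect differently (zutesh, katifasit), so the final letter is not what conditions the rule; the number of vowels is.
"nagav" has 2 vowels. The stems with 2 vowels (vetban → vevetban, moprin → momoprin) repeat the first consonant+vowel as a prefix.
So nagav → nanagav.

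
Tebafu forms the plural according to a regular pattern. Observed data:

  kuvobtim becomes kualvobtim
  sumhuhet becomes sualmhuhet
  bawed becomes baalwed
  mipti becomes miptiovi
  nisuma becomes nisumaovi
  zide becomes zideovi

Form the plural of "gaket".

kuvobtim and mipti both have last vowel 'i' yet inflect differently (kualvobtim, miptiovi), so the last vowel is not what conditions the rule; whether the stem ends in a vowel or a consonant is.
"gaket" ends in a consonant. The stems ending in a consonant (kuvobtim → kualvobtim, sumhuhet → sualmhuhet, bawed → baalwed) insert -al- after the first vowel.
The other pattern: stems ending in a vowel add -ovi.
So gaket → gaalket.

gaalket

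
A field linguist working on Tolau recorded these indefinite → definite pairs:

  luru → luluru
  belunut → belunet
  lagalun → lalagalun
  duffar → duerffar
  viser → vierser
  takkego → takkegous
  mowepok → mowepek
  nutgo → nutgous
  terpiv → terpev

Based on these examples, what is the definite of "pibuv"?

"pibuv" ends in -v. The one such stem in the data (terpiv → terpev) changes the last vowel to 'e' (as do mowepok, belunut), so the same rule applies.
So pibuv → pibev.

pibev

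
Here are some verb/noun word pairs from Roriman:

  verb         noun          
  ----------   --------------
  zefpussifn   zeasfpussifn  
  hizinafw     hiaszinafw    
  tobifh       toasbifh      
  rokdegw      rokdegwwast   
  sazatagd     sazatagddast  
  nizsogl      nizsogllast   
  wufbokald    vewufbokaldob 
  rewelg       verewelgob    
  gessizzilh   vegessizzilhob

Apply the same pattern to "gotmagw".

hizinafw and rokdegw both end in -w yet inflect differently (hiaszinafw, rokdegwwast), so the final letter is not what conditions the rule; the second-to-last letter is.
"gotmagw" has second-to-last letter 'g'. The stems whose second-to-last letter is 'g' (rokdegw → rokdegwwast, sazatagd → sazatagddast, nizsogl → nizsogllast) double the final consonant and add -ast.
The other patterns: stems whose second-to-last letter is 'f' insert -as- after the first vowel; stems whose second-to-last letter is 'l' add ve- … -ob around the stem.
So gotmagw → gotmagwwast.

gotmagwwast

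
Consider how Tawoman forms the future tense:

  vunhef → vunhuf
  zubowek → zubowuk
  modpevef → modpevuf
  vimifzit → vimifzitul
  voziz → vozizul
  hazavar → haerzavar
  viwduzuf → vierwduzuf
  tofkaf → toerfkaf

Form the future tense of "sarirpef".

vunhef and viwduzuf both end in -f yet inflect differently (vunhuf, vierwduzuf), so the final letter is not what conditions the rule; the last vowel is.
"sarirpef" has last vowel 'e'. The stems whose last vowel is 'e' (vunhef → vunhuf, zubowek → zubowuk, modpevef → modpevuf) change the last vowel to 'u'.
The other patterns: stems whose last vowel is 'i' add -ul; stems whose last vowel is 'a' or 'u' insert -er- after the first vowel.
So sarirpef → sarirpuf.

sarirpuf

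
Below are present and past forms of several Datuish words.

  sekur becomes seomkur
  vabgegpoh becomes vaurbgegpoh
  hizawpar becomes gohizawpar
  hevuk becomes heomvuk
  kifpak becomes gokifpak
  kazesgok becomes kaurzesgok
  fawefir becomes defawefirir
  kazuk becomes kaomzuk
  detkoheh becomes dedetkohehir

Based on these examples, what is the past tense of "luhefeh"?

deluhefehir

"luhefeh" has last vowel 'e'. The one such stem in the data (detkoheh → dedetkohehir) adds de- … -ir around the stem, so the same rule applies.
The other patterns: stems whose last vowel is 'a' add the prefix go-; stems whose last vowel is 'o' insert -ur- after the first vowel; stems whose last vowel is 'u' insert -om- after the first vowel.
So luhefeh → deluhefehir.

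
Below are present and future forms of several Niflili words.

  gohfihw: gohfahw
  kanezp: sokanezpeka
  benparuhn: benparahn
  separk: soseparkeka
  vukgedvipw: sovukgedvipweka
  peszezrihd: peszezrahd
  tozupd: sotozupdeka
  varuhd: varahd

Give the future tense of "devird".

varuhd and tozupd both end in -d yet inflect differently (varahd, sotozupdeka), so the final letter is not what conditions the rule; the second-to-last letter is.
"devird" has second-to-last letter 'r'. The one such stem in the data (separk → soseparkeka) adds so- … -eka around the stem, so the same rule applies.
The other pattern: stems whose second-to-last letter is 'h' change the last vowel to 'a'.
So devird → sodevirdeka.

sodevirdeka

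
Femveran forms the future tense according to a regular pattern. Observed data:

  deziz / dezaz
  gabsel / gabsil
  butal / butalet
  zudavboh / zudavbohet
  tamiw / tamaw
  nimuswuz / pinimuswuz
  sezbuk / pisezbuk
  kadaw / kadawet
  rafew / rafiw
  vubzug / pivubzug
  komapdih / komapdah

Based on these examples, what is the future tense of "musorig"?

zudavboh and komapdih both end in -h yet inflect differently (zudavbohet, komapdah), so the final letter is not what conditions the rule; the last vowel is.
"musorig" has last vowel 'i'. The stems whose last vowel is 'i' (komapdih → komapdah, deziz → dezaz, tamiw → tamaw) change the last vowel to 'a'.
The other patterns: stems whose last vowel is 'a' or 'o' add -et; stems whose last vowel is 'u' add the prefix pi-; stems whose last vowel is 'e' change the last vowel to 'i'.
So musorig → musorag.

musorag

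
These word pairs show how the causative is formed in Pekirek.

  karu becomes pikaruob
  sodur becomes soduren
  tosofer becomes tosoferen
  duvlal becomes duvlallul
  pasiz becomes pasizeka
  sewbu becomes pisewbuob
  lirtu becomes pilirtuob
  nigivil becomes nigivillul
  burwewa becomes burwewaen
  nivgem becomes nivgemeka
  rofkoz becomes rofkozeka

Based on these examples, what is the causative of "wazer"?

"wazer" ends in -r. The stems ending in -r (tosofer → tosoferen, sodur → soduren) add -en.
The other patterns: stems ending in -m or -z add -eka; stems ending in -l double the final consonant and add -ul; stems ending in -u add pi- … -ob around the stem.
So wazer → wazeren.

wazeren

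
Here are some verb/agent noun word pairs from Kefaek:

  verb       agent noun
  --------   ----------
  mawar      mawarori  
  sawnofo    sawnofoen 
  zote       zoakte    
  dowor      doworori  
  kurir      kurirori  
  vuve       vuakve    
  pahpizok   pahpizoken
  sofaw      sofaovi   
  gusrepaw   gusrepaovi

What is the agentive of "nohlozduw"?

mawar and gusrepaw both have last vowel 'a' yet inflect differently (mawarori, gusrepaovi), so the last vowel is not what conditions the rule; the final letter is.
"nohlozduw" ends in -w. The stems ending in -w (gusrepaw → gusrepaovi, sofaw → sofaovi) drop the final letter and add -ovi.
The other patterns: stems ending in -r add -ori; stems ending in -e insert -ak- after the first vowel; stems ending in -k or -o add -en.
So nohlozduw → nohlozduovi.

nohlozduovi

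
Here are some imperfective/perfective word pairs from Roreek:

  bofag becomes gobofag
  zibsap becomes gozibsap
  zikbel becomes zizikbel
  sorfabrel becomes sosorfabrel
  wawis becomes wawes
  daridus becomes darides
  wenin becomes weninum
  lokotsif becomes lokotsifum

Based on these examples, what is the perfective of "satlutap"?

gosatlutap

wawis and wenin both have last vowel 'i' yet inflect differently (wawes, weninum), so the last vowel is not what conditions the rule; the final letter is.
"satlutap" ends in -p. The one such stem in the data (zibsap → gozibsap) adds the prefix go-, so the same rule applies.
The other patterns: stems ending in -l repeat the first consonant+vowel as a prefix; stems ending in -s change the last vowel to 'e'; stems ending in -f or -n add -um.
So satlutap → gosatlutap.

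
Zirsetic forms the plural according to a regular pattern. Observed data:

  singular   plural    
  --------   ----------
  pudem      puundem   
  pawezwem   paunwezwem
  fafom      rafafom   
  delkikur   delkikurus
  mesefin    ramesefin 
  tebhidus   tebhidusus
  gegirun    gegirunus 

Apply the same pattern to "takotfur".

takotfurus

"takotfur" has last vowel 'u'. The stems whose last vowel is 'u' (delkikur → delkikurus, gegirun → gegirunus, tebhidus → tebhidusus) add -us.
So takotfur → takotfurus.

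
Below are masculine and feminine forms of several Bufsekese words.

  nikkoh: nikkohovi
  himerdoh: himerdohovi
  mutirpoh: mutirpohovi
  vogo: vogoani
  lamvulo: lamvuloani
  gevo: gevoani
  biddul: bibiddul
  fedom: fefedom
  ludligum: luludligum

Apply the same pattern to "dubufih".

nikkoh and vogo both have last vowel 'o' yet inflect differently (nikkohovi, vogoani), so the last vowel is not what conditions the rule; the final letter is.
"dubufih" ends in -h. The stems ending in -h (nikkoh → nikkohovi, himerdoh → himerdohovi, mutirpoh → mutirpohovi) add -ovi.
So dubufih → dubufihovi.

dubufihovi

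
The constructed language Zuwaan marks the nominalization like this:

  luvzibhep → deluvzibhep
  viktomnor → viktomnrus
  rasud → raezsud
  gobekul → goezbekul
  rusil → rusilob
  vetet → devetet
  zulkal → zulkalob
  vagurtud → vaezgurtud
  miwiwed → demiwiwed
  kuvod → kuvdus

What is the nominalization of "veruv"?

veezruv

"veruv" has last vowel 'u'. The stems whose last vowel is 'u' (gobekul → goezbekul, vagurtud → vaezgurtud, rasud → raezsud) insert -ez- after the first vowel.
The other patterns: stems whose last vowel is 'e' add the prefix de-; stems whose last vowel is 'o' delete the last vowel and add -us; stems whose last vowel is 'a' or 'i' add -ob.
So veruv → veezruv.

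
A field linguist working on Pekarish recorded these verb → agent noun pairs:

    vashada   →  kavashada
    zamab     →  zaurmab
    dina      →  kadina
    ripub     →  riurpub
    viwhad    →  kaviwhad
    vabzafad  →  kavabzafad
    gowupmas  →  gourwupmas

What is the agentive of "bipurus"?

biurpurus

"bipurus" ends in -s. The one such stem in the data (gowupmas → gourwupmas) inserts -ur- after the first vowel (as do zamab, ripub), so the same rule applies.
The other pattern: stems ending in -a or -d add the prefix ka-.
So bipurus → biurpurus.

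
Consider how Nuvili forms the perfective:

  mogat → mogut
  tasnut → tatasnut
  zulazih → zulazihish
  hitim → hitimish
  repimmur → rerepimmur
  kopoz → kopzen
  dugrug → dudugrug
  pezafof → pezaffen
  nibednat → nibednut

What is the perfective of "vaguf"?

vavaguf

tasnut and mogat both end in -t yet inflect differently (tatasnut, mogut), so the final letter is not what conditions the rule; the last vowel is.
"vaguf" has last vowel 'u'. The stems whose last vowel is 'u' (dugrug → dudugrug, repimmur → rerepimmur, tasnut → tatasnut) repeat the first consonant+vowel as a prefix.
So vaguf → vavaguf.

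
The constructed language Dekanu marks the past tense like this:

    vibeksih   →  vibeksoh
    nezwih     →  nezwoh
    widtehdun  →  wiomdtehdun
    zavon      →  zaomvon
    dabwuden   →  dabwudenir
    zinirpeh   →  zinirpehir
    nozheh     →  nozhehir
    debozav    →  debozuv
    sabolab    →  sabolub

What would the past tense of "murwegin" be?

murwegon

widtehdun and dabwuden both end in -n yet inflect differently (wiomdtehdun, dabwudenir), so the final letter is not what conditions the rule; the last vowel is.
"murwegin" has last vowel 'i'. The stems whose last vowel is 'i' (vibeksih → vibeksoh, nezwih → nezwoh) change the last vowel to 'o'.
The other patterns: stems whose last vowel is 'o' or 'u' insert -om- after the first vowel; stems whose last vowel is 'e' add -ir; stems whose last vowel is 'a' change the last vowel to 'u'.
So murwegin → murwegon.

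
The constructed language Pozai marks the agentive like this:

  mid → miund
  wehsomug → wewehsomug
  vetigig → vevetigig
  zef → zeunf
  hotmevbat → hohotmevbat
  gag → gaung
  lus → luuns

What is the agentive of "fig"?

vetigig and gag both end in -g yet inflect differently (vevetigig, gaung), so the final letter is not what conditions the rule; the number of vowels is.
"fig" has 1 vowel. The stems with 1 vowel (zef → zeunf, lus → luuns, mid → miund) insert -un- after the first vowel.
The other pattern: stems with 3 vowels repeat the first consonant+vowel as a prefix.
So fig → fiung.

fiung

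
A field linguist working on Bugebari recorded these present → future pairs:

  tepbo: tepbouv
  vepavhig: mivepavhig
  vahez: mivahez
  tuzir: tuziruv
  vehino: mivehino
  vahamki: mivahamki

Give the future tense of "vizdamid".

mivizdamid

vehino and tepbo both end in -o yet inflect differently (mivehino, tepbouv), so the final letter is not what conditions the rule; the first letter is.
"vizdamid" begins with v-. The stems beginning with v- (vehino → mivehino, vahamki → mivahamki, vepavhig → mivepavhig) add the prefix mi-.
The other pattern: stems beginning with t- add -uv.
So vizdamid → mivizdamid.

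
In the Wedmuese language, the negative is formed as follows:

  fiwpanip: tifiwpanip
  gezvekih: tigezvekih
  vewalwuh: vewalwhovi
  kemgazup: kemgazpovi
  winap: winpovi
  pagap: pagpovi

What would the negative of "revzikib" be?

gezvekih and vewalwuh both end in -h yet inflect differently (tigezvekih, vewalwhovi), so the final letter is not what conditions the rule; the last vowel is.
"revzikib" has last vowel 'i'. The stems whose last vowel is 'i' (fiwpanip → tifiwpanip, gezvekih → tigezvekih) add the prefix ti-.
The other pattern: stems whose last vowel is 'a' or 'u' delete the last vowel and add -ovi.
So revzikib → tirevzikib.

tirevzikib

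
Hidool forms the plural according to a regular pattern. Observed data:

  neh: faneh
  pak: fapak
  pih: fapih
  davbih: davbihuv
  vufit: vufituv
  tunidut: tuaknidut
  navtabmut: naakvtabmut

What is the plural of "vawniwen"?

"vawniwen" has 3 vowels. The stems with 3 vowels (tunidut → tuaknidut, navtabmut → naakvtabmut) insert -ak- after the first vowel.
The other patterns: stems with 1 vowel add the prefix fa-; stems with 2 vowels add -uv.
So vawniwen → vaakwniwen.

vaakwniwen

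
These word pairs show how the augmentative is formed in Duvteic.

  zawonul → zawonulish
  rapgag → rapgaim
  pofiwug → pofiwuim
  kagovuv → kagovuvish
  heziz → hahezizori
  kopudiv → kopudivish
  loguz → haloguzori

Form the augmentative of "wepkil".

wepkilish

loguz and pofiwug both have last vowel 'u' yet inflect differently (haloguzori, pofiwuim), so the last vowel is not what conditions the rule; the final letter is.
"wepkil" ends in -l. The one such stem in the data (zawonul → zawonulish) adds -ish, so the same rule applies.
So wepkil → wepkilish.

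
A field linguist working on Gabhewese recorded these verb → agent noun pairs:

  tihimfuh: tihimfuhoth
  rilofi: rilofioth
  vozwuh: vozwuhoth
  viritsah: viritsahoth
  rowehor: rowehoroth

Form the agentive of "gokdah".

gokdahoth

Every pair shown (tihimfuh → tihimfuhoth, rilofi → rilofioth, vozwuh → vozwuhoth, …) follows the same rule: add -oth.
So gokdah → gokdahoth.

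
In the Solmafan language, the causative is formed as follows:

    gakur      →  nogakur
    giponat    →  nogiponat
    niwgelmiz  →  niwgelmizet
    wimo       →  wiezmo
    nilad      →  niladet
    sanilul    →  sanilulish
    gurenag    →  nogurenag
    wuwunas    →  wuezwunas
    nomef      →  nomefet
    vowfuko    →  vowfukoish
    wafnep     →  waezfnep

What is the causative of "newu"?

wimo and vowfuko both end in -o yet inflect differently (wiezmo, vowfukoish), so the final letter is not what conditions the rule; the first letter is.
"newu" begins with n-. The stems beginning with n- (niwgelmiz → niwgelmizet, nomef → nomefet, nilad → niladet) add -et.
The other patterns: stems beginning with g- add the prefix no-; stems beginning with w- insert -ez- after the first vowel; stems beginning with s- or v- add -ish.
So newu → newuet.

newuet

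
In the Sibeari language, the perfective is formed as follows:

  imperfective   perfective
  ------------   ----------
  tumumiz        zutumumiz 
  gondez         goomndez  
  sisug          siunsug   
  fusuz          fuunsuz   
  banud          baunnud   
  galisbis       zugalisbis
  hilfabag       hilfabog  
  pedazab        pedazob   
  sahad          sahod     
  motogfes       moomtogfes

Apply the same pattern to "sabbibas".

"sabbibas" has last vowel 'a'. The stems whose last vowel is 'a' (hilfabag → hilfabog, pedazab → pedazob, sahad → sahod) change the last vowel to 'o'.
So sabbibas → sabbibos.

sabbibos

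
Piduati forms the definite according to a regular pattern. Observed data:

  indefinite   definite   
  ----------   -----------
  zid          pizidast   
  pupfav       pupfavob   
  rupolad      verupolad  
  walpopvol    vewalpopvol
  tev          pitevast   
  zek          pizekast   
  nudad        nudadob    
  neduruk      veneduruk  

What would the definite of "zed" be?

pizedast

"zed" has 1 vowel. The stems with 1 vowel (tev → pitevast, zid → pizidast, zek → pizekast) add pi- … -ast around the stem.
The other patterns: stems with 2 vowels add -ob; stems with 3 vowels add the prefix ve-.
So zed → pizedast.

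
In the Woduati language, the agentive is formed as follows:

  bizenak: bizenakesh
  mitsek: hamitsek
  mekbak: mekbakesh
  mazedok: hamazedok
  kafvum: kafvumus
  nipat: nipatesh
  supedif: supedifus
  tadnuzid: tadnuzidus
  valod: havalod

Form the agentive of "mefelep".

hamefelep

mekbak and mitsek both end in -k yet inflect differently (mekbakesh, hamitsek), so the final letter is not what conditions the rule; the last vowel is.
"mefelep" has last vowel 'e'. The one such stem in the data (mitsek → hamitsek) adds the prefix ha-, so the same rule applies.
So mefelep → hamefelep.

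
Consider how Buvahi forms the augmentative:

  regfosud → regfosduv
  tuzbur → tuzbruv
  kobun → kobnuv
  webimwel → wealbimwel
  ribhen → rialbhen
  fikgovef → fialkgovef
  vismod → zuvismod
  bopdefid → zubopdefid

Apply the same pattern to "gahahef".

kobun and ribhen both end in -n yet inflect differently (kobnuv, rialbhen), so the final letter is not what conditions the rule; the last vowel is.
"gahahef" has last vowel 'e'. The stems whose last vowel is 'e' (webimwel → wealbimwel, ribhen → rialbhen, fikgovef → fialkgovef) insert -al- after the first vowel.
So gahahef → gaalhahef.

gaalhahef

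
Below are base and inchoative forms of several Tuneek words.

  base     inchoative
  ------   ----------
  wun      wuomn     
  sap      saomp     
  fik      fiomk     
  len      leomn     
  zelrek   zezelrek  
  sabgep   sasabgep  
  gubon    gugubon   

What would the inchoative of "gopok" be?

"gopok" has 2 vowels. The stems with 2 vowels (zelrek → zezelrek, sabgep → sasabgep, gubon → gugubon) repeat the first consonant+vowel as a prefix.
So gopok → gogopok.

gogopok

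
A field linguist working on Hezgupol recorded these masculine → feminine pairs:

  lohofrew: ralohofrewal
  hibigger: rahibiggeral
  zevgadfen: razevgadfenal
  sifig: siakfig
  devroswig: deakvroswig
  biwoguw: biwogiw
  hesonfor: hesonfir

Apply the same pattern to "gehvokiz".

lohofrew and biwoguw both end in -w yet inflect differently (ralohofrewal, biwogiw), so the final letter is not what conditions the rule; the last vowel is.
"gehvokiz" has last vowel 'i'. The stems whose last vowel is 'i' (sifig → siakfig, devroswig → deakvroswig) insert -ak- after the first vowel.
So gehvokiz → geakhvokiz.

geakhvokiz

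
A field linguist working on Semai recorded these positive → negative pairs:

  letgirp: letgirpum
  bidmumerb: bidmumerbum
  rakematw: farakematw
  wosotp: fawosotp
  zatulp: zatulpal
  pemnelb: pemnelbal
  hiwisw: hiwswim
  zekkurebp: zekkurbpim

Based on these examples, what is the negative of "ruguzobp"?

letgirp and wosotp both end in -p yet inflect differently (letgirpum, fawosotp), so the final letter is not what conditions the rule; the second-to-last letter is.
"ruguzobp" has second-to-last letter 'b'. The one such stem in the data (zekkurebp → zekkurbpim) deletes the last vowel and adds -im (as does hiwisw), so the same rule applies.
So ruguzobp → ruguzbpim.

ruguzbpim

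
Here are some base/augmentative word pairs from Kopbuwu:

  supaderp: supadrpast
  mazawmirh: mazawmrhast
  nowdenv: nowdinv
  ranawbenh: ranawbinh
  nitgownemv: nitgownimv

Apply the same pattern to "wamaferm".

wamafrmast

mazawmirh and ranawbenh both end in -h yet inflect differently (mazawmrhast, ranawbinh), so the final letter is not what conditions the rule; the second-to-last letter is.
"wamaferm" has second-to-last letter 'r'. The stems whose second-to-last letter is 'r' (supaderp → supadrpast, mazawmirh → mazawmrhast) delete the last vowel and add -ast.
The other pattern: stems whose second-to-last letter is 'm' or 'n' change the last vowel to 'i'.
So wamaferm → wamafrmast.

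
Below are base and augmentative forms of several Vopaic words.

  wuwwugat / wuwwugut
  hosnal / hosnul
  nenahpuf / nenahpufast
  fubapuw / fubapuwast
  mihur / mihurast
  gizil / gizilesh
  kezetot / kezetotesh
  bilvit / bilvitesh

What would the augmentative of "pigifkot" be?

pigifkotesh

hosnal and gizil both end in -l yet inflect differently (hosnul, gizilesh), so the final letter is not what conditions the rule; the last vowel is.
"pigifkot" has last vowel 'o'. The one such stem in the data (kezetot → kezetotesh) adds -esh, so the same rule applies.
The other patterns: stems whose last vowel is 'a' change the last vowel to 'u'; stems whose last vowel is 'u' add -ast.
So pigifkot → pigifkotesh.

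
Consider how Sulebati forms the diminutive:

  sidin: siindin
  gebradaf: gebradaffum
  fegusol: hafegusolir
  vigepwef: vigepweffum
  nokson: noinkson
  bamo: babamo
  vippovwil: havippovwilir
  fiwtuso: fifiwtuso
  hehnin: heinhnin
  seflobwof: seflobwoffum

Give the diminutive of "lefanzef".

nokson and seflobwof both have last vowel 'o' yet inflect differently (noinkson, seflobwoffum), so the last vowel is not what conditions the rule; the final letter is.
"lefanzef" ends in -f. The stems ending in -f (seflobwof → seflobwoffum, vigepwef → vigepweffum, gebradaf → gebradaffum) double the final consonant and add -um.
So lefanzef → lefanzeffum.

lefanzeffum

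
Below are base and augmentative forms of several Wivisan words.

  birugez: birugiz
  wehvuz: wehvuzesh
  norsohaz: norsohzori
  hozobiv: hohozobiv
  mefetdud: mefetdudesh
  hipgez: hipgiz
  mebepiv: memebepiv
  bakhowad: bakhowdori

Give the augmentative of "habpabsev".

norsohaz and wehvuz both end in -z yet inflect differently (norsohzori, wehvuzesh), so the final letter is not what conditions the rule; the last vowel is.
"habpabsev" has last vowel 'e'. The stems whose last vowel is 'e' (hipgez → hipgiz, birugez → birugiz) change the last vowel to 'i'.
The other patterns: stems whose last vowel is 'i' repeat the first consonant+vowel as a prefix; stems whose last vowel is 'a' delete the last vowel and add -ori; stems whose last vowel is 'u' add -esh.
So habpabsev → habpabsiv.

habpabsiv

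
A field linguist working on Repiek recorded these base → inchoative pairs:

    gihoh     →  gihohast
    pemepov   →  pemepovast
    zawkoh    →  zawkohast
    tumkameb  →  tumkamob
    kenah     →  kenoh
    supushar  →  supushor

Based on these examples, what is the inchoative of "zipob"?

gihoh and kenah both end in -h yet inflect differently (gihohast, kenoh), so the final letter is not what conditions the rule; the last vowel is.
"zipob" has last vowel 'o'. The stems whose last vowel is 'o' (gihoh → gihohast, pemepov → pemepovast, zawkoh → zawkohast) add -ast.
So zipob → zipobast.

zipobast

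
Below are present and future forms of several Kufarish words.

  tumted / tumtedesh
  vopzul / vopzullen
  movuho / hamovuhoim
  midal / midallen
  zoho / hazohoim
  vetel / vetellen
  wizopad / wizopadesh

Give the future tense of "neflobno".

"neflobno" ends in -o. The stems ending in -o (zoho → hazohoim, movuho → hamovuhoim) add ha- … -im around the stem.
So neflobno → haneflobnoim.

haneflobnoim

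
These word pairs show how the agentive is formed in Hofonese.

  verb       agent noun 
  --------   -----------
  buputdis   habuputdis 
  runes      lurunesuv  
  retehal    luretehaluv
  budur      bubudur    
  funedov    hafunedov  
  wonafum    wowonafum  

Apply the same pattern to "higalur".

"higalur" has last vowel 'u'. The stems whose last vowel is 'u' (budur → bubudur, wonafum → wowonafum) repeat the first consonant+vowel as a prefix.
The other patterns: stems whose last vowel is 'i' or 'o' add the prefix ha-; stems whose last vowel is 'a' or 'e' add lu- … -uv around the stem.
So higalur → hihigalur.

hihigalur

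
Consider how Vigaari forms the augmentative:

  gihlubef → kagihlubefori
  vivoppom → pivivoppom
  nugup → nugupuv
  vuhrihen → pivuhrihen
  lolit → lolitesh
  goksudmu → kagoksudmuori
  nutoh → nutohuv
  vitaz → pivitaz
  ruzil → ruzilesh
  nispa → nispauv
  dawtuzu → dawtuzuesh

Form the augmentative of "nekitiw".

goksudmu and dawtuzu both end in -u yet inflect differently (kagoksudmuori, dawtuzuesh), so the final letter is not what conditions the rule; the first letter is.
"nekitiw" begins with n-. The stems beginning with n- (nutoh → nutohuv, nispa → nispauv, nugup → nugupuv) add -uv.
The other patterns: stems beginning with v- add the prefix pi-; stems beginning with g- add ka- … -ori around the stem; stems beginning with d-, l- or r- add -esh.
So nekitiw → nekitiwuv.

nekitiwuv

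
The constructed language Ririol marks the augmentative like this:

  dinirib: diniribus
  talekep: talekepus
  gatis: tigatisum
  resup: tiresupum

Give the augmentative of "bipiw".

"bipiw" has 2 vowels. The stems with 2 vowels (gatis → tigatisum, resup → tiresupum) add ti- … -um around the stem.
The other pattern: stems with 3 vowels add -us.
So bipiw → tibipiwum.

tibipiwum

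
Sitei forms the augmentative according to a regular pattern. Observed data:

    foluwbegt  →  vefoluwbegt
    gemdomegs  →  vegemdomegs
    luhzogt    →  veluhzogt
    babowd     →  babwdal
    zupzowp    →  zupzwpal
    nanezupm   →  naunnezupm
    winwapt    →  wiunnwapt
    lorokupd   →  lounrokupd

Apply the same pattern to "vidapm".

foluwbegt and winwapt both end in -t yet inflect differently (vefoluwbegt, wiunnwapt), so the final letter is not what conditions the rule; the second-to-last letter is.
"vidapm" has second-to-last letter 'p'. The stems whose second-to-last letter is 'p' (nanezupm → naunnezupm, winwapt → wiunnwapt, lorokupd → lounrokupd) insert -un- after the first vowel.
The other patterns: stems whose second-to-last letter is 'g' add the prefix ve-; stems whose second-to-last letter is 'w' delete the last vowel and add -al.
So vidapm → viundapm.

viundapm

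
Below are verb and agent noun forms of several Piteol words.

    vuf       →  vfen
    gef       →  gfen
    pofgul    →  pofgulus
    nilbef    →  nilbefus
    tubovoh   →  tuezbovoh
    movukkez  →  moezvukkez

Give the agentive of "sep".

spen

"sep" has 1 vowel. The stems with 1 vowel (vuf → vfen, gef → gfen) delete the last vowel and add -en.
So sep → spen.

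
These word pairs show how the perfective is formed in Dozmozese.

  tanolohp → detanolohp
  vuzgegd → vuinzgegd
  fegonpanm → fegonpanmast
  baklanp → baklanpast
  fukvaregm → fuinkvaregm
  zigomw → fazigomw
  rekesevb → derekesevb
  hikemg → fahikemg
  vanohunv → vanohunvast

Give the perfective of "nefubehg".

fegonpanm and fukvaregm both end in -m yet inflect differently (fegonpanmast, fuinkvaregm), so the final letter is not what conditions the rule; the second-to-last letter is.
"nefubehg" has second-to-last letter 'h'. The one such stem in the data (tanolohp → detanolohp) adds the prefix de-, so the same rule applies.
So nefubehg → denefubehg.

denefubehg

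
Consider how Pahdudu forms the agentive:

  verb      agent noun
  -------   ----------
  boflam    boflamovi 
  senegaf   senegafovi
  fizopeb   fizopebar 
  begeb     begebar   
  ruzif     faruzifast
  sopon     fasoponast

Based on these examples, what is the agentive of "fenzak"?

senegaf and ruzif both end in -f yet inflect differently (senegafovi, faruzifast), so the final letter is not what conditions the rule; the last vowel is.
"fenzak" has last vowel 'a'. The stems whose last vowel is 'a' (boflam → boflamovi, senegaf → senegafovi) add -ovi.
So fenzak → fenzakovi.

fenzakovi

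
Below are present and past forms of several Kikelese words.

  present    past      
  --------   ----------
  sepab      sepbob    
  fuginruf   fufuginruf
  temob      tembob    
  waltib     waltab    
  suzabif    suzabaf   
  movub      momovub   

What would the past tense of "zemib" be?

zemab

"zemib" has last vowel 'i'. The stems whose last vowel is 'i' (waltib → waltab, suzabif → suzabaf) change the last vowel to 'a'.
The other patterns: stems whose last vowel is 'u' repeat the first consonant+vowel as a prefix; stems whose last vowel is 'a' or 'o' delete the last vowel and add -ob.
So zemib → zemab.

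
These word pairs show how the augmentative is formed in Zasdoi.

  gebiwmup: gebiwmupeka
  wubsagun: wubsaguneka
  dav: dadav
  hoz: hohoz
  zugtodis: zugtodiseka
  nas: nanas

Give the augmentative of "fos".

"fos" has 1 vowel. The stems with 1 vowel (hoz → hohoz, nas → nanas, dav → dadav) repeat the first consonant+vowel as a prefix.
So fos → fofos.

fofos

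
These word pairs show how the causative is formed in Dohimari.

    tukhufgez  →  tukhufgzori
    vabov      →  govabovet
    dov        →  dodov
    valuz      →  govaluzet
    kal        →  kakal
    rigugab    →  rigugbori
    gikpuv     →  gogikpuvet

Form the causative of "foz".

fofoz

dov and gikpuv both end in -v yet inflect differently (dodov, gogikpuvet), so the final letter is not what conditions the rule; the number of vowels is.
"foz" has 1 vowel. The stems with 1 vowel (kal → kakal, dov → dodov) repeat the first consonant+vowel as a prefix.
The other patterns: stems with 2 vowels add go- … -et around the stem; stems with 3 vowels delete the last vowel and add -ori.
So foz → fofoz.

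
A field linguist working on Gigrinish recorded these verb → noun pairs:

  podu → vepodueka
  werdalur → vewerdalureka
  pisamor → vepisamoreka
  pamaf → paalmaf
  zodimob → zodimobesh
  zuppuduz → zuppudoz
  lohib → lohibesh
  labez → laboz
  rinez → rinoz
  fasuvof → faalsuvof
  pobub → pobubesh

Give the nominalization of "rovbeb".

zuppuduz and pobub both have last vowel 'u' yet inflect differently (zuppudoz, pobubesh), so the last vowel is not what conditions the rule; the final letter is.
"rovbeb" ends in -b. The stems ending in -b (lohib → lohibesh, pobub → pobubesh, zodimob → zodimobesh) add -esh.
So rovbeb → rovbebesh.

rovbebesh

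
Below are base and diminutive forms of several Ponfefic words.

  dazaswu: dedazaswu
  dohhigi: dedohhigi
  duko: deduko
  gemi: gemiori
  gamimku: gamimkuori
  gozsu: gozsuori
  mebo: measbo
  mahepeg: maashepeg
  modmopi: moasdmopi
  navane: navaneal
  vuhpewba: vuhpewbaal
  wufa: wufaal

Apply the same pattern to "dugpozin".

dedugpozin

dohhigi and gemi both end in -i yet inflect differently (dedohhigi, gemiori), so the final letter is not what conditions the rule; the first letter is.
"dugpozin" begins with d-. The stems beginning with d- (dazaswu → dedazaswu, dohhigi → dedohhigi, duko → deduko) add the prefix de-.
The other patterns: stems beginning with g- add -ori; stems beginning with m- insert -as- after the first vowel; stems beginning with n-, v- or w- add -al.
So dugpozin → dedugpozin.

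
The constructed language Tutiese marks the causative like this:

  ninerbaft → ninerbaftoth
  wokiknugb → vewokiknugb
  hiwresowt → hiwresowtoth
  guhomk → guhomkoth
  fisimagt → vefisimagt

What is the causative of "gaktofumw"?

gaktofumwoth

fisimagt and ninerbaft both end in -t yet inflect differently (vefisimagt, ninerbaftoth), so the final letter is not what conditions the rule; the second-to-last letter is.
"gaktofumw" has second-to-last letter 'm'. The one such stem in the data (guhomk → guhomkoth) adds -oth, so the same rule applies.
So gaktofumw → gaktofumwoth.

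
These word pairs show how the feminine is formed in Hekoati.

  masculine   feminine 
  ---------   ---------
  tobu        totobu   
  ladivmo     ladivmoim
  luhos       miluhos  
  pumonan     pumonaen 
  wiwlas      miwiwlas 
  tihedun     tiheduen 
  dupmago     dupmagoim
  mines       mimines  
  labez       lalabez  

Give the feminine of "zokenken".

wiwlas and pumonan both have last vowel 'a' yet inflect differently (miwiwlas, pumonaen), so the last vowel is not what conditions the rule; the final letter is.
"zokenken" ends in -n. The stems ending in -n (tihedun → tiheduen, pumonan → pumonaen) drop the final letter and add -en.
So zokenken → zokenkeen.

zokenkeen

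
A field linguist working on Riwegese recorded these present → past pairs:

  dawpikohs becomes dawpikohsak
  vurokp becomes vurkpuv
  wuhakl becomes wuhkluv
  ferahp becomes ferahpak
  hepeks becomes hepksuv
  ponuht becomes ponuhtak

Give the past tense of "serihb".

"serihb" has second-to-last letter 'h'. The stems whose second-to-last letter is 'h' (dawpikohs → dawpikohsak, ferahp → ferahpak, ponuht → ponuhtak) add -ak.
The other pattern: stems whose second-to-last letter is 'k' delete the last vowel and add -uv.
So serihb → serihbak.

serihbak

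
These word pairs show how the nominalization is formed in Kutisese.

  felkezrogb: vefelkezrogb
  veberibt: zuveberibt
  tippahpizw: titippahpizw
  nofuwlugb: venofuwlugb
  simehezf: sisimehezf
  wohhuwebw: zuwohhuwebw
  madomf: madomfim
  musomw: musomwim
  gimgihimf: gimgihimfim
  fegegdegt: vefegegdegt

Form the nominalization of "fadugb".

vefadugb

"fadugb" has second-to-last letter 'g'. The stems whose second-to-last letter is 'g' (fegegdegt → vefegegdegt, nofuwlugb → venofuwlugb, felkezrogb → vefelkezrogb) add the prefix ve-.
The other patterns: stems whose second-to-last letter is 'b' add the prefix zu-; stems whose second-to-last letter is 'm' add -im; stems whose second-to-last letter is 'z' repeat the first consonant+vowel as a prefix.
So fadugb → vefadugb.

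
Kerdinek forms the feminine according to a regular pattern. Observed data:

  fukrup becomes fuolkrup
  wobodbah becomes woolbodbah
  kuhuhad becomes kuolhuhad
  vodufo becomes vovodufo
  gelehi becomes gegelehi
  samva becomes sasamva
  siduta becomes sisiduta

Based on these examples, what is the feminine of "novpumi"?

nonovpumi

wobodbah and samva both have last vowel 'a' yet inflect differently (woolbodbah, sasamva), so the last vowel is not what conditions the rule; whether the stem ends in a vowel or a consonant is.
"novpumi" ends in a vowel. The stems ending in a vowel (vodufo → vovodufo, gelehi → gegelehi, samva → sasamva) repeat the first consonant+vowel as a prefix.
So novpumi → nonovpumi.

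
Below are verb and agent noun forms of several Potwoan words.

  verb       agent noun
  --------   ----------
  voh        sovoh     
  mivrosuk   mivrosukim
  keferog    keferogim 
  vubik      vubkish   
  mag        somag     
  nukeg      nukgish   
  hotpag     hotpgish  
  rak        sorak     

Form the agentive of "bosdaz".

"bosdaz" has 2 vowels. The stems with 2 vowels (vubik → vubkish, nukeg → nukgish, hotpag → hotpgish) delete the last vowel and add -ish.
So bosdaz → bosdzish.

bosdzish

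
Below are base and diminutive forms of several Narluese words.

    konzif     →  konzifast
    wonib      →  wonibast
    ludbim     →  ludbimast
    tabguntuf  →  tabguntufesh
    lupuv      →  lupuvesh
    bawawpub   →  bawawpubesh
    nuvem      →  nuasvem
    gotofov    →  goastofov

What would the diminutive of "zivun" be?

konzif and tabguntuf both end in -f yet inflect differently (konzifast, tabguntufesh), so the final letter is not what conditions the rule; the last vowel is.
"zivun" has last vowel 'u'. The stems whose last vowel is 'u' (tabguntuf → tabguntufesh, lupuv → lupuvesh, bawawpub → bawawpubesh) add -esh.
The other patterns: stems whose last vowel is 'i' add -ast; stems whose last vowel is 'e' or 'o' insert -as- after the first vowel.
So zivun → zivunesh.

zivunesh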